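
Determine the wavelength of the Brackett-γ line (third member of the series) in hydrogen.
2164.945 nm

The lines of a series are numbered from the longest wavelength (smallest ΔE) outward; the third line is the transition from n = n_f + 3 to n_f.
The Brackett series has all transitions ending at n_f = 4.

For H, the third line (γ-line) is the jump from n = 7 to n = 4:
E_7 = -13.6057 / 7² = -0.277667347 eV
E_4 = -13.6057 / 4² = -0.850356250 eV
ΔE = E_7 - E_4 = 0.572688903 eV

λ = hc/E = 1239.84 eV·nm / 0.572688903 eV
λ = 2164.945 nm

This is the γ-line of the Brackett series in H.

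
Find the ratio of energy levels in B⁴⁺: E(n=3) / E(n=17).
32.111111

Using E_n = -13.6057 Z² / n² eV with Z = 5:

E_3 = -13.6057 × 5² / 3² = -340.1425 / 9 = -37.793611111111 eV
E_17 = -13.6057 × 5² / 17² = -340.1425 / 289 = -1.176963667820 eV

The ratio is:
E_3/E_17 = (-37.793611111111) / (-1.176963667820)
E_3/E_17 = (-340.1425/9) / (-340.1425/289)
E_3/E_17 = 289/9
E_3/E_17 = 32.111111
(Note: the Z² factors cancel in the ratio.)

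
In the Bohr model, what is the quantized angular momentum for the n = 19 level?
2.004e-33 J·s (or 19ℏ)

In the Bohr model, angular momentum is quantized:
L = nℏ

where ℏ = h/(2π) = 1.05457e-34 J·s

For n = 19:
L = 19 × 1.05457e-34 J·s
L = 2.004e-33 J·s

This can also be written as L = 19ℏ.
The angular momentum is an integer multiple of the reduced Planck constant.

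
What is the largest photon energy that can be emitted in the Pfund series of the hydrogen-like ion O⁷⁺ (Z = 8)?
34.83 eV

The series limit corresponds to the transition from n = ∞ to n = 5.
This is the highest energy (shortest wavelength) transition in the Pfund series.

E_∞ = 0 eV
E_5 = -13.6057 × 8² / 5² = -34.83 eV

Energy at series limit:
ΔE = E_∞ - E_5 = 0 - (-34.83) = 34.83 eV

This energy equals the ionization energy from the n = 5 state of O⁷⁺.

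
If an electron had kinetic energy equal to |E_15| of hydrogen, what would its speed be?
1.46e+05 m/s (or 0.0486% of c)

The binding energy at n = 15 for hydrogen is:
E_15 = -13.6057/15² = -0.0604698 eV
|E_15| = 0.0604698 eV

Convert to Joules:
KE = 0.0604698 eV × (1.602177 × 10⁻¹⁹ J/eV) = 9.6883e-21 J

Using KE = ½mv²:
v = √(2·KE/m_e)
v = √(2 × 9.6883e-21 J / 9.10938 × 10⁻³¹ kg)
v = 1.46e+05 m/s

This is approximately 0.0486% the speed of light.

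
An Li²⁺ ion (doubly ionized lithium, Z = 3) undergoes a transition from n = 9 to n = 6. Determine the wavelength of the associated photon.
656.11 nm

First, find the transition energy using E_n = -13.6057 Z² / n² eV:
E_9 = -13.6057 × 3² / 9² = -1.511744 eV
E_6 = -13.6057 × 3² / 6² = -3.401425 eV

Photon energy: |ΔE| = |E_6 - E_9| = 1.889681 eV

Convert to wavelength using E = hc/λ with hc = 1239.84 eV·nm:
λ = hc/E = 1239.84 eV·nm / 1.889681 eV
λ = 656.11 nm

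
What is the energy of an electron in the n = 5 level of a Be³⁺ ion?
-8.70765 eV

For hydrogen-like ions, the energy levels scale with Z²:
E_n = -13.6057 Z² / n² eV

For Be³⁺ (Z = 4) at n = 5:
E_5 = -13.6057 × 4² / 5²
E_5 = -13.6057 × 16 / 25
E_5 = -217.6912 / 25
E_5 = -8.70765 eV

The energy is 16 times more negative than hydrogen at the same n due to the stronger nuclear charge.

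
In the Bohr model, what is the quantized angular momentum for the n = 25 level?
2.6364e-33 J·s (or 25ℏ)

In the Bohr model, angular momentum is quantized:
L = nℏ

where ℏ = h/(2π) = 1.054572e-34 J·s

For n = 25:
L = 25 × 1.054572e-34 J·s
L = 2.6364e-33 J·s

This can also be written as L = 25ℏ.
The angular momentum is an integer multiple of the reduced Planck constant.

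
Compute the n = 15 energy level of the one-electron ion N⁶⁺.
-2.963019 eV

For hydrogen-like ions, the energy levels scale with Z²:
E_n = -13.6057 Z² / n² eV

For N⁶⁺ (Z = 7) at n = 15:
E_15 = -13.6057 × 7² / 15²
E_15 = -13.6057 × 49 / 225
E_15 = -666.6793 / 225
E_15 = -2.963019 eV

The energy is 49 times more negative than hydrogen at the same n due to the stronger nuclear charge.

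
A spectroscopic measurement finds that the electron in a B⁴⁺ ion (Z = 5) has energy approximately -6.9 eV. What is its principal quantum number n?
n = 7

The exact energy levels follow E_n = -13.6057 Z² / n² eV with Z = 5.

The measured value (-6.9 eV) is reported to only 2 significant figures, so we must test candidate n values and see which one matches to that precision.

Candidate energies:
  n = 5:  E = -13.6057 × 5² / 5² = -13.605700 eV
  n = 6:  E = -13.6057 × 5² / 6² = -9.448403 eV
  n = 7:  E = -13.6057 × 5² / 7² = -6.941684 eV  ← matches
  n = 8:  E = -13.6057 × 5² / 8² = -5.314727 eV
  n = 9:  E = -13.6057 × 5² / 9² = -4.199290 eV

Checking against the measurement of -6.9 eV (2 sig figs), only n = 7 agrees:
E_7 = -6.941684 eV, which rounds to -6.9 eV ✓

Therefore n = 7.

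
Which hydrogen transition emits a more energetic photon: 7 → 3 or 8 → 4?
7 → 3

Calculate the energy for each transition:

Transition 7 → 3:
ΔE₁ = |E_3 - E_7| = |-13.6057/3² - (-13.6057/7²)|
ΔE₁ = |-1.5117444444 - (-0.2776673469)| = 1.2340771 eV

Transition 8 → 4:
ΔE₂ = |E_4 - E_8| = |-13.6057/4² - (-13.6057/8²)|
ΔE₂ = |-0.8503562500 - (-0.2125890625)| = 0.6377672 eV

Since 1.2340771 eV > 0.6377672 eV, the transition 7 → 3 emits the more energetic photon.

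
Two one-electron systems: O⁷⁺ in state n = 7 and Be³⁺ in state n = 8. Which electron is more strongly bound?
O⁷⁺ at n = 7 (E = -17.77071 eV)

Using E_n = -13.6057 Z² / n² eV:

O⁷⁺ (Z = 8) at n = 7:
E = -13.6057 × 8² / 7² = -13.6057 × 64 / 49 = -17.77071020 eV

Be³⁺ (Z = 4) at n = 8:
E = -13.6057 × 4² / 8² = -13.6057 × 16 / 64 = -3.40142500 eV

Since -17.77071020 eV < -3.40142500 eV,
O⁷⁺ at n = 7 is more tightly bound (requires more energy to ionize).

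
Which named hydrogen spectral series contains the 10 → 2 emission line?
Balmer series

The spectral series in hydrogen are named based on the final (lower) energy level:
- Lyman series: n_final = 1 (ultraviolet)
- Balmer series: n_final = 2 (visible/near-UV)
- Paschen series: n_final = 3 (infrared)
- Brackett series: n_final = 4 (infrared)
- Pfund series: n_final = 5 (far infrared)

Since this transition ends at n = 2, it belongs to the Balmer series.

For reference, this 10 → 2 line has photon energy
ΔE = 13.6057 eV × (1/2² - 1/10²) = 3.2653680 eV,
corresponding to wavelength λ = hc/ΔE = 1239.84 eV·nm / 3.2653680 eV = 379.694 nm in the visible/near-UV region.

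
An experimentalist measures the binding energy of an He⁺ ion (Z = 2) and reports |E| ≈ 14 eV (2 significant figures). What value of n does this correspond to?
n = 2

The exact energy levels follow E_n = -13.6057 Z² / n² eV with Z = 2.

The measured value (-14 eV) is reported to only 2 significant figures, so we must test candidate n values and see which one matches to that precision.

Candidate energies:
  n = 1:  E = -13.6057 × 2² / 1² = -54.42280 eV
  n = 2:  E = -13.6057 × 2² / 2² = -13.60570 eV  ← matches
  n = 3:  E = -13.6057 × 2² / 3² = -6.04698 eV
  n = 4:  E = -13.6057 × 2² / 4² = -3.40143 eV

Checking against the measurement of -14 eV (2 sig figs), only n = 2 agrees:
E_2 = -13.60570 eV, which rounds to -14 eV ✓

Therefore n = 2.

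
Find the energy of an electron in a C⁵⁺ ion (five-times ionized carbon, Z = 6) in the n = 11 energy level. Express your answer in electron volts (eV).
-4.048 eV

The energy levels of a hydrogen-like atom are given by:
E_n = -13.6057 Z² / n² eV  (with Z = 6 for C⁵⁺)

For n = 11:
E_11 = -13.6057 × 6² / 11²
E_11 = -13.6057 × 36 / 121
E_11 = -4.048 eV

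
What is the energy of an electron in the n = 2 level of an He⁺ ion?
-13.61 eV

For hydrogen-like ions, the energy levels scale with Z²:
E_n = -13.6057 Z² / n² eV

For He⁺ (Z = 2) at n = 2:
E_2 = -13.6057 × 2² / 2²
E_2 = -13.6057 × 4 / 4
E_2 = -54.4228 / 4
E_2 = -13.61 eV

The energy is 4 times more negative than hydrogen at the same n due to the stronger nuclear charge.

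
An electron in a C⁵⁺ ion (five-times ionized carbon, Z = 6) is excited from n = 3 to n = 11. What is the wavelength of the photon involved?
24.612 nm

First, find the transition energy using E_n = -13.6057 Z² / n² eV:
E_3 = -13.6057 × 6² / 3² = -54.42280 eV
E_11 = -13.6057 × 6² / 11² = -4.04798 eV

Photon energy: |ΔE| = |E_11 - E_3| = 50.37482 eV

Convert to wavelength using E = hc/λ with hc = 1239.84 eV·nm:
λ = hc/E = 1239.84 eV·nm / 50.37482 eV
λ = 24.612 nm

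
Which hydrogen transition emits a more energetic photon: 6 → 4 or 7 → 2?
7 → 2

Calculate the energy for each transition:

Transition 6 → 4:
ΔE₁ = |E_4 - E_6| = |-13.6057/4² - (-13.6057/6²)|
ΔE₁ = |-0.85035625 - (-0.37793611)| = 0.47242 eV

Transition 7 → 2:
ΔE₂ = |E_2 - E_7| = |-13.6057/2² - (-13.6057/7²)|
ΔE₂ = |-3.40142500 - (-0.27766735)| = 3.12376 eV

Since 3.12376 eV > 0.47242 eV, the transition 7 → 2 emits the more energetic photon.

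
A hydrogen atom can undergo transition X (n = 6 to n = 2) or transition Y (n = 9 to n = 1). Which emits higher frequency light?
9 → 1

Calculate the energy for each transition:

Transition 6 → 2:
ΔE₁ = |E_2 - E_6| = |-13.6057/2² - (-13.6057/6²)|
ΔE₁ = |-3.4014250000 - (-0.3779361111)| = 3.0234889 eV

Transition 9 → 1:
ΔE₂ = |E_1 - E_9| = |-13.6057/1² - (-13.6057/9²)|
ΔE₂ = |-13.6057000000 - (-0.1679716049)| = 13.4377284 eV

Since 13.4377284 eV > 3.0234889 eV, the transition 9 → 1 emits the more energetic photon.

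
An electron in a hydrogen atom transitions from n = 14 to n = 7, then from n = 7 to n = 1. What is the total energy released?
13.54 eV

The energy levels of hydrogen are E_n = -13.6057 / n² eV.

First transition (14 → 7):
ΔE₁ = |E_7 - E_14|
ΔE₁ = |-0.27766735 - (-0.06941684)| = 0.20825 eV

Second transition (7 → 1):
ΔE₂ = |E_1 - E_7|
ΔE₂ = |-13.60570000 - (-0.27766735)| = 13.32803 eV

Total energy released:
E_total = ΔE₁ + ΔE₂ = 0.20825 + 13.32803 = 13.54 eV

Note: This equals the direct transition 14 → 1: 13.54 eV ✓
Energy is conserved regardless of the path taken.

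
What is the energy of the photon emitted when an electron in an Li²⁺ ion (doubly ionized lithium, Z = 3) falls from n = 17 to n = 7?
2.08 eV

The energy levels are E_n = -13.6057 Z² eV / n².

Energy at n = 17: E_17 = -13.6057 × 3² / 17² = -0.42371 eV
Energy at n = 7: E_7 = -13.6057 × 3² / 7² = -2.49901 eV

For emission (electron falling to lower state), the photon energy is:
E_photon = E_17 - E_7 = |-0.42371 - (-2.49901)|
E_photon = 2.08 eV

This energy is carried away by the emitted photon.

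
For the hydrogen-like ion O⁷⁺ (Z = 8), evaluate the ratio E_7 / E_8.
1.30612

Using E_n = -13.6057 Z² / n² eV with Z = 8:

E_7 = -13.6057 × 8² / 7² = -870.7648 / 49 = -17.77071020408 eV
E_8 = -13.6057 × 8² / 8² = -870.7648 / 64 = -13.60570000000 eV

The ratio is:
E_7/E_8 = (-17.77071020408) / (-13.60570000000)
E_7/E_8 = (-870.7648/49) / (-870.7648/64)
E_7/E_8 = 64/49
E_7/E_8 = 1.30612
(Note: the Z² factors cancel in the ratio.)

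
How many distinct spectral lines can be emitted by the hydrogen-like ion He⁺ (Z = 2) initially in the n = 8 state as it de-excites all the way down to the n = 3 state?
15

The electron can occupy levels n = 3, 4, ..., 8 during de-excitation — that is m = 8 - 3 + 1 = 6 distinct levels.

The number of distinct spectral lines equals the number of ways to choose 2 of these m levels (each pair gives one possible emission transition):

Number of lines = m(m-1)/2 = 6×5/2 = 15

These correspond to all possible transitions between the 6 levels:
8 → 7, 8 → 6, 8 → 5, 8 → 4, 8 → 3, 7 → 6, 7 → 5, 7 → 4...

Each transition produces a photon with a unique energy (and thus wavelength). This count does not depend on Z.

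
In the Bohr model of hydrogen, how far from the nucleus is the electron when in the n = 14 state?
10.37187 nm (or 103.71873 Å)

The Bohr radius formula is:
r_n = n² a₀ / Z

where a₀ = 0.05291772 nm is the Bohr radius.

For H (Z = 1) at n = 14:
r_14 = 14² × 0.05291772 nm / 1
r_14 = 196 × 0.05291772 nm / 1
r_14 = 10.371873 nm / 1
r_14 = 10.37187 nm

The electron orbits at approximately 10.37187 nm from the nucleus.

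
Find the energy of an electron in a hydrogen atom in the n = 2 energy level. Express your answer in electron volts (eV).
-3.40 eV

The energy levels of a hydrogen-like atom are given by:
E_n = -13.6057 eV / n²

For n = 2:
E_2 = -13.6057 eV / 2²
E_2 = -13.6057 eV / 4
E_2 = -3.40 eV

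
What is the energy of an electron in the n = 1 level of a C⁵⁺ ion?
-489.805200 eV

For hydrogen-like ions, the energy levels scale with Z²:
E_n = -13.6057 Z² / n² eV

For C⁵⁺ (Z = 6) at n = 1:
E_1 = -13.6057 × 6² / 1²
E_1 = -13.6057 × 36 / 1
E_1 = -489.8052 / 1
E_1 = -489.805200 eV

The energy is 36 times more negative than hydrogen at the same n due to the stronger nuclear charge.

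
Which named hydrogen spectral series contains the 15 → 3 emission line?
Paschen series

The spectral series in hydrogen are named based on the final (lower) energy level:
- Lyman series: n_final = 1 (ultraviolet)
- Balmer series: n_final = 2 (visible/near-UV)
- Paschen series: n_final = 3 (infrared)
- Brackett series: n_final = 4 (infrared)
- Pfund series: n_final = 5 (far infrared)

Since this transition ends at n = 3, it belongs to the Paschen series.

For reference, this 15 → 3 line has photon energy
ΔE = 13.6057 eV × (1/3² - 1/15²) = 1.451275 eV,
corresponding to wavelength λ = hc/ΔE = 1239.84 eV·nm / 1.451275 eV = 854.31 nm in the infrared region.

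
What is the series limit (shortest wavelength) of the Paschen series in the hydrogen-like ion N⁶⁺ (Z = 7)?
16.737523 nm

The series limit corresponds to the transition from n = ∞ to n = 3.
This is the highest energy (shortest wavelength) transition in the Paschen series.

E_∞ = 0 eV
E_3 = -13.6057 × 7² / 3² = -74.07547778 eV

Energy at series limit:
ΔE = E_∞ - E_3 = 0 - (-74.07547778) = 74.07547778 eV
λ = hc/E = 1239.84 eV·nm / 74.07547778 eV = 16.737523 nm

This energy equals the ionization energy from the n = 3 state of N⁶⁺.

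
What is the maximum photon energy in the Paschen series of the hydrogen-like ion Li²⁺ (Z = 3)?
13.605700 eV

The series limit corresponds to the transition from n = ∞ to n = 3.
This is the highest energy (shortest wavelength) transition in the Paschen series.

E_∞ = 0 eV
E_3 = -13.6057 × 3² / 3² = -13.605700 eV

Energy at series limit:
ΔE = E_∞ - E_3 = 0 - (-13.605700) = 13.605700 eV

This energy equals the ionization energy from the n = 3 state of Li²⁺.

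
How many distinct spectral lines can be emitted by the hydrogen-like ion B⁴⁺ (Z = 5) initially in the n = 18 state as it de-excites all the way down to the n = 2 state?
136

The electron can occupy levels n = 2, 3, ..., 18 during de-excitation — that is m = 18 - 2 + 1 = 17 distinct levels.

The number of distinct spectral lines equals the number of ways to choose 2 of these m levels (each pair gives one possible emission transition):

Number of lines = m(m-1)/2 = 17×16/2 = 136

These correspond to all possible transitions between the 17 levels:
18 → 17, 18 → 16, 18 → 15, 18 → 14, 18 → 13, 18 → 12, 18 → 11, 18 → 10...

Each transition produces a photon with a unique energy (and thus wavelength). This count does not depend on Z.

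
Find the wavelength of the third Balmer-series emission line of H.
433.94 nm

The lines of a series are numbered from the longest wavelength (smallest ΔE) outward; the third line is the transition from n = n_f + 3 to n_f.
The Balmer series has all transitions ending at n_f = 2.

For H, the third line (γ-line) is the jump from n = 5 to n = 2:
E_5 = -13.6057 / 5² = -0.544228 eV
E_2 = -13.6057 / 2² = -3.401425 eV
ΔE = E_5 - E_2 = 2.857197 eV

λ = hc/E = 1239.84 eV·nm / 2.857197 eV
λ = 433.94 nm

This is the γ-line of the Balmer series in H.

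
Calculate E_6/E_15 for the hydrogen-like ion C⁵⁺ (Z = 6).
6.25000

Using E_n = -13.6057 Z² / n² eV with Z = 6:

E_6 = -13.6057 × 6² / 6² = -489.8052 / 36 = -13.60570000000 eV
E_15 = -13.6057 × 6² / 15² = -489.8052 / 225 = -2.17691200000 eV

The ratio is:
E_6/E_15 = (-13.60570000000) / (-2.17691200000)
E_6/E_15 = (-489.8052/36) / (-489.8052/225)
E_6/E_15 = 225/36
E_6/E_15 = 6.25000
(Note: the Z² factors cancel in the ratio.)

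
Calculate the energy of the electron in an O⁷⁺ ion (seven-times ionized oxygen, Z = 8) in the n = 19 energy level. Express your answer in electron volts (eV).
-2.412 eV

The energy levels of a hydrogen-like atom are given by:
E_n = -13.6057 Z² / n² eV  (with Z = 8 for O⁷⁺)

For n = 19:
E_19 = -13.6057 × 8² / 19²
E_19 = -13.6057 × 64 / 361
E_19 = -2.412 eV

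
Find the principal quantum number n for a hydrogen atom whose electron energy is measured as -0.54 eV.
n = 5

The exact energy levels follow E_n = -13.6057 eV / n².

The measured value (-0.54 eV) is reported to only 2 significant figures, so we must test candidate n values and see which one matches to that precision.

Candidate energies:
  n = 3:  E = -13.6057/3² = -1.51174 eV
  n = 4:  E = -13.6057/4² = -0.85036 eV
  n = 5:  E = -13.6057/5² = -0.54423 eV  ← matches
  n = 6:  E = -13.6057/6² = -0.37794 eV
  n = 7:  E = -13.6057/7² = -0.27767 eV

Checking against the measurement of -0.54 eV (2 sig figs), only n = 5 agrees:
E_5 = -0.54423 eV, which rounds to -0.54 eV ✓

Therefore n = 5.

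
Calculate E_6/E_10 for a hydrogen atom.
2.7778

Using E_n = -13.6057 Z² / n² eV with Z = 1:

E_6 = -13.6057 / 6² = -13.6057 / 36 = -0.3779361111 eV
E_10 = -13.6057 / 10² = -13.6057 / 100 = -0.1360570000 eV

The ratio is:
E_6/E_10 = (-0.3779361111) / (-0.1360570000)
E_6/E_10 = (-13.6057/36) / (-13.6057/100)
E_6/E_10 = 100/36
E_6/E_10 = 2.7778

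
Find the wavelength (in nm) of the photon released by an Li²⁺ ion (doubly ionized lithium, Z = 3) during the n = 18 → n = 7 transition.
584.535161 nm

First, find the transition energy using E_n = -13.6057 Z² / n² eV:
E_18 = -13.6057 × 3² / 18² = -0.3779361111 eV
E_7 = -13.6057 × 3² / 7² = -2.4990061224 eV

Photon energy: |ΔE| = |E_7 - E_18| = 2.1210700113 eV

Convert to wavelength using E = hc/λ with hc = 1239.84 eV·nm:
λ = hc/E = 1239.84 eV·nm / 2.1210700113 eV
λ = 584.535161 nm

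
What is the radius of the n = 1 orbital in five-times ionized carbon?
0.008820 nm (or 0.088196 Å)

The Bohr radius formula is:
r_n = n² a₀ / Z

where a₀ = 0.052917721 nm is the Bohr radius.

For C⁵⁺ (Z = 6) at n = 1:
r_1 = 1² × 0.052917721 nm / 6
r_1 = 1 × 0.052917721 nm / 6
r_1 = 0.0529177 nm / 6
r_1 = 0.008820 nm

The electron orbits at approximately 0.008820 nm from the nucleus.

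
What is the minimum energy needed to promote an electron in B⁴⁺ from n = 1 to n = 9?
335.94 eV

The energy levels of a hydrogen-like atom are E_n = -13.6057 Z² eV / n².

Energy at n = 1: E_1 = -13.6057 × 5² / 1² = -340.14250 eV
Energy at n = 9: E_9 = -13.6057 × 5² / 9² = -4.19929 eV

The excitation energy is the difference:
ΔE = E_9 - E_1
ΔE = -4.19929 - (-340.14250)
ΔE = 335.94 eV

Since this is positive, energy must be absorbed (photon absorption).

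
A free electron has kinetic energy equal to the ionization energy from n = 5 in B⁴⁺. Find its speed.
2.18769e+06 m/s (or 0.729736% of c)

The binding energy at n = 5 for B⁴⁺ is:
E_5 = -13.6057 × 5²/5² = -13.60570000 eV
|E_5| = 13.60570000 eV

Convert to Joules:
KE = 13.60570000 eV × (1.602177 × 10⁻¹⁹ J/eV) = 2.1798740e-18 J

Using KE = ½mv²:
v = √(2·KE/m_e)
v = √(2 × 2.1798740e-18 J / 9.10938 × 10⁻³¹ kg)
v = 2.18769e+06 m/s

This is approximately 0.729736% the speed of light.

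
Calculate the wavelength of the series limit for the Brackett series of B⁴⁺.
58.320968 nm

The series limit corresponds to the transition from n = ∞ to n = 4.
This is the highest energy (shortest wavelength) transition in the Brackett series.

E_∞ = 0 eV
E_4 = -13.6057 × 5² / 4² = -21.25890625 eV

Energy at series limit:
ΔE = E_∞ - E_4 = 0 - (-21.25890625) = 21.25890625 eV
λ = hc/E = 1239.84 eV·nm / 21.25890625 eV = 58.320968 nm

This energy equals the ionization energy from the n = 4 state of B⁴⁺.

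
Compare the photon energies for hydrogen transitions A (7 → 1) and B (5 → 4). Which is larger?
7 → 1

Calculate the energy for each transition:

Transition 7 → 1:
ΔE₁ = |E_1 - E_7| = |-13.6057/1² - (-13.6057/7²)|
ΔE₁ = |-13.605700000000 - (-0.277667346939)| = 13.328032653 eV

Transition 5 → 4:
ΔE₂ = |E_4 - E_5| = |-13.6057/4² - (-13.6057/5²)|
ΔE₂ = |-0.850356250000 - (-0.544228000000)| = 0.306128250 eV

Since 13.328032653 eV > 0.306128250 eV, the transition 7 → 1 emits the more energetic photon.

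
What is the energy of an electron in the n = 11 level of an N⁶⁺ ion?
-5.50975 eV

For hydrogen-like ions, the energy levels scale with Z²:
E_n = -13.6057 Z² / n² eV

For N⁶⁺ (Z = 7) at n = 11:
E_11 = -13.6057 × 7² / 11²
E_11 = -13.6057 × 49 / 121
E_11 = -666.6793 / 121
E_11 = -5.50975 eV

The energy is 49 times more negative than hydrogen at the same n due to the stronger nuclear charge.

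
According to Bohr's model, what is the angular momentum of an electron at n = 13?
1.3709e-33 J·s (or 13ℏ)

In the Bohr model, angular momentum is quantized:
L = nℏ

where ℏ = h/(2π) = 1.054572e-34 J·s

For n = 13:
L = 13 × 1.054572e-34 J·s
L = 1.3709e-33 J·s

This can also be written as L = 13ℏ.
The angular momentum is an integer multiple of the reduced Planck constant.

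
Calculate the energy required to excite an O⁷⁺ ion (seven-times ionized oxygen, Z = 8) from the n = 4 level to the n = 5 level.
19.5922 eV

The energy levels of a hydrogen-like atom are E_n = -13.6057 Z² eV / n².

Energy at n = 4: E_4 = -13.6057 × 8² / 4² = -54.4228000 eV
Energy at n = 5: E_5 = -13.6057 × 8² / 5² = -34.8305920 eV

The excitation energy is the difference:
ΔE = E_5 - E_4
ΔE = -34.8305920 - (-54.4228000)
ΔE = 19.5922 eV

Since this is positive, energy must be absorbed (photon absorption).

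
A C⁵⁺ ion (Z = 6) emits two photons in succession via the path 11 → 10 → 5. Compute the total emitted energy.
15.544 eV

The energy levels of C⁵⁺ are E_n = -13.6057 × 6² / n² eV.

First transition (11 → 10):
ΔE₁ = |E_10 - E_11|
ΔE₁ = |-4.898052000 - (-4.047976860)| = 0.850075 eV

Second transition (10 → 5):
ΔE₂ = |E_5 - E_10|
ΔE₂ = |-19.592208000 - (-4.898052000)| = 14.694156 eV

Total energy released:
E_total = ΔE₁ + ΔE₂ = 0.850075 + 14.694156 = 15.544 eV

Note: This equals the direct transition 11 → 5: 15.544 eV ✓
Energy is conserved regardless of the path taken.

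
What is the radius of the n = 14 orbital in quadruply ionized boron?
2.0744 nm (or 20.7437 Å)

The Bohr radius formula is:
r_n = n² a₀ / Z

where a₀ = 0.0529177 nm is the Bohr radius.

For B⁴⁺ (Z = 5) at n = 14:
r_14 = 14² × 0.0529177 nm / 5
r_14 = 196 × 0.0529177 nm / 5
r_14 = 10.37187 nm / 5
r_14 = 2.0744 nm

The electron orbits at approximately 2.0744 nm from the nucleus.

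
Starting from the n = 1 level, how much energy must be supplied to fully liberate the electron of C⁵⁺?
489.805 eV

The ionization energy is the energy needed to remove the electron completely (n → ∞).

For a hydrogen-like ion with Z = 6, E_n = -13.6057 Z² / n² eV.

At n = 1: E_1 = -13.6057 × 6² / 1² = -489.805200 eV
At n = ∞: E_∞ = 0 eV

Ionization energy = E_∞ - E_1 = 0 - (-489.805200) = 489.805200 eV
Ionization energy ≈ 489.805 eV

This is also called the binding energy of the electron in state n = 1.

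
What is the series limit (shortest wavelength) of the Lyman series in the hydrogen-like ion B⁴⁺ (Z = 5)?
3.645061 nm

The series limit corresponds to the transition from n = ∞ to n = 1.
This is the highest energy (shortest wavelength) transition in the Lyman series.

E_∞ = 0 eV
E_1 = -13.6057 × 5² / 1² = -340.14250000 eV

Energy at series limit:
ΔE = E_∞ - E_1 = 0 - (-340.14250000) = 340.14250000 eV
λ = hc/E = 1239.84 eV·nm / 340.14250000 eV = 3.645061 nm

This energy equals the ionization energy from the n = 1 state of B⁴⁺.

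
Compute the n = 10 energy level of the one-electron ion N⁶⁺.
-6.667 eV

For hydrogen-like ions, the energy levels scale with Z²:
E_n = -13.6057 Z² / n² eV

For N⁶⁺ (Z = 7) at n = 10:
E_10 = -13.6057 × 7² / 10²
E_10 = -13.6057 × 49 / 100
E_10 = -666.6793 / 100
E_10 = -6.667 eV

The energy is 49 times more negative than hydrogen at the same n due to the stronger nuclear charge.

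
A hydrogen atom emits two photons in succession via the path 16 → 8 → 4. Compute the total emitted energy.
0.7972 eV

The energy levels of hydrogen are E_n = -13.6057 / n² eV.

First transition (16 → 8):
ΔE₁ = |E_8 - E_16|
ΔE₁ = |-0.2125890625 - (-0.0531472656)| = 0.1594418 eV

Second transition (8 → 4):
ΔE₂ = |E_4 - E_8|
ΔE₂ = |-0.8503562500 - (-0.2125890625)| = 0.6377672 eV

Total energy released:
E_total = ΔE₁ + ΔE₂ = 0.1594418 + 0.6377672 = 0.7972 eV

Note: This equals the direct transition 16 → 4: 0.7972 eV ✓
Energy is conserved regardless of the path taken.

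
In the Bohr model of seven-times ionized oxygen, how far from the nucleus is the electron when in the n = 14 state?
1.2965 nm (or 12.9648 Å)

The Bohr radius formula is:
r_n = n² a₀ / Z

where a₀ = 0.0529177 nm is the Bohr radius.

For O⁷⁺ (Z = 8) at n = 14:
r_14 = 14² × 0.0529177 nm / 8
r_14 = 196 × 0.0529177 nm / 8
r_14 = 10.37187 nm / 8
r_14 = 1.2965 nm

The electron orbits at approximately 1.2965 nm from the nucleus.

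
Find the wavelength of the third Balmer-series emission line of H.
433.935777 nm

The lines of a series are numbered from the longest wavelength (smallest ΔE) outward; the third line is the transition from n = n_f + 3 to n_f.
The Balmer series has all transitions ending at n_f = 2.

For H, the third line (γ-line) is the jump from n = 5 to n = 2:
E_5 = -13.6057 / 5² = -0.5442280000 eV
E_2 = -13.6057 / 2² = -3.4014250000 eV
ΔE = E_5 - E_2 = 2.8571970000 eV

λ = hc/E = 1239.84 eV·nm / 2.8571970000 eV
λ = 433.935777 nm

This is the γ-line of the Balmer series in H.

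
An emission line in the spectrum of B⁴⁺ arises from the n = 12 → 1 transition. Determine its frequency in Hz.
8.1675e+16 Hz

First, find the transition energy:
E_12 = -13.6057 × 5² / 12² = -2.36210069 eV
E_1 = -13.6057 × 5² / 1² = -340.14250000 eV
|ΔE| = |E_1 - E_12| = 337.78039931 eV

Convert to Joules: E = 337.78039931 eV × (1.602177 × 10⁻¹⁹ J/eV) = 5.411840e-17 J

Using E = hf:
f = E/h = 5.411840e-17 J / (6.62607 × 10⁻³⁴ J·s)
f = 8.1675e+16 Hz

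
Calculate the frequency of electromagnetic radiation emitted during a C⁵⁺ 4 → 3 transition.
5.75723e+15 Hz

First, find the transition energy:
E_4 = -13.6057 × 6² / 4² = -30.6128250 eV
E_3 = -13.6057 × 6² / 3² = -54.4228000 eV
|ΔE| = |E_3 - E_4| = 23.8099750 eV

Convert to Joules: E = 23.8099750 eV × (1.602177 × 10⁻¹⁹ J/eV) = 3.8147794e-18 J

Using E = hf:
f = E/h = 3.8147794e-18 J / (6.62607 × 10⁻³⁴ J·s)
f = 5.75723e+15 Hz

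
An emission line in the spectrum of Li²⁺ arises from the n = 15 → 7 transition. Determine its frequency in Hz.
4.72663e+14 Hz

First, find the transition energy:
E_15 = -13.6057 × 3² / 15² = -0.54422800 eV
E_7 = -13.6057 × 3² / 7² = -2.49900612 eV
|ΔE| = |E_7 - E_15| = 1.95477812 eV

Convert to Joules: E = 1.95477812 eV × (1.602177 × 10⁻¹⁹ J/eV) = 3.1319005e-19 J

Using E = hf:
f = E/h = 3.1319005e-19 J / (6.62607 × 10⁻³⁴ J·s)
f = 4.72663e+14 Hz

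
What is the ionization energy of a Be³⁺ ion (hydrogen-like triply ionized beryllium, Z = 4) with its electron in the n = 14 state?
1.1107 eV

The ionization energy is the energy needed to remove the electron completely (n → ∞).

For a hydrogen-like ion with Z = 4, E_n = -13.6057 Z² / n² eV.

At n = 14: E_14 = -13.6057 × 4² / 14² = -1.1106694 eV
At n = ∞: E_∞ = 0 eV

Ionization energy = E_∞ - E_14 = 0 - (-1.1106694) = 1.1106694 eV
Ionization energy ≈ 1.1107 eV

This is also called the binding energy of the electron in state n = 14.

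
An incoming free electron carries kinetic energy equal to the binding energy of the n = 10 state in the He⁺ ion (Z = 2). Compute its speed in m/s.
4.375e+05 m/s (or 0.146% of c)

The binding energy at n = 10 for He⁺ is:
E_10 = -13.6057 × 2²/10² = -0.5442280 eV
|E_10| = 0.5442280 eV

Convert to Joules:
KE = 0.5442280 eV × (1.602177 × 10⁻¹⁹ J/eV) = 8.71950e-20 J

Using KE = ½mv²:
v = √(2·KE/m_e)
v = √(2 × 8.71950e-20 J / 9.10938 × 10⁻³¹ kg)
v = 4.375e+05 m/s

This is approximately 0.146% the speed of light.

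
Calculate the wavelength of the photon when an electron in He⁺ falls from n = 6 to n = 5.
1863.951 nm

First, find the transition energy using E_n = -13.6057 Z² / n² eV:
E_6 = -13.6057 × 2² / 6² = -1.511744444 eV
E_5 = -13.6057 × 2² / 5² = -2.176912000 eV

Photon energy: |ΔE| = |E_5 - E_6| = 0.665167556 eV

Convert to wavelength using E = hc/λ with hc = 1239.84 eV·nm:
λ = hc/E = 1239.84 eV·nm / 0.665167556 eV
λ = 1863.951 nm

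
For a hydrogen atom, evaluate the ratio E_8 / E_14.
3.0625

Using E_n = -13.6057 Z² / n² eV with Z = 1:

E_8 = -13.6057 / 8² = -13.6057 / 64 = -0.212589063 eV
E_14 = -13.6057 / 14² = -13.6057 / 196 = -0.069416837 eV

The ratio is:
E_8/E_14 = (-0.212589063) / (-0.069416837)
E_8/E_14 = (-13.6057/64) / (-13.6057/196)
E_8/E_14 = 196/64
E_8/E_14 = 3.0625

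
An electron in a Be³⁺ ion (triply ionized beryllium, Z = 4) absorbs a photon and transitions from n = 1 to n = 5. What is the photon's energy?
208.98355 eV

The energy levels of a hydrogen-like atom are E_n = -13.6057 Z² eV / n².

Energy at n = 1: E_1 = -13.6057 × 4² / 1² = -217.69120000 eV
Energy at n = 5: E_5 = -13.6057 × 4² / 5² = -8.70764800 eV

The excitation energy is the difference:
ΔE = E_5 - E_1
ΔE = -8.70764800 - (-217.69120000)
ΔE = 208.98355 eV

Since this is positive, energy must be absorbed (photon absorption).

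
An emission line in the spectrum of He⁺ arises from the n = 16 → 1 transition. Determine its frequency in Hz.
1.311e+16 Hz

First, find the transition energy:
E_16 = -13.6057 × 2² / 16² = -0.21259 eV
E_1 = -13.6057 × 2² / 1² = -54.42280 eV
|ΔE| = |E_1 - E_16| = 54.21021 eV

Convert to Joules: E = 54.21021 eV × (1.602177 × 10⁻¹⁹ J/eV) = 8.68544e-18 J

Using E = hf:
f = E/h = 8.68544e-18 J / (6.62607 × 10⁻³⁴ J·s)
f = 1.311e+16 Hz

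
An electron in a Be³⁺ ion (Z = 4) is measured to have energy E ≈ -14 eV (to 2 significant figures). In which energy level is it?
n = 4

The exact energy levels follow E_n = -13.6057 Z² / n² eV with Z = 4.

The measured value (-14 eV) is reported to only 2 significant figures, so we must test candidate n values and see which one matches to that precision.

Candidate energies:
  n = 2:  E = -13.6057 × 4² / 2² = -54.42280 eV
  n = 3:  E = -13.6057 × 4² / 3² = -24.18791 eV
  n = 4:  E = -13.6057 × 4² / 4² = -13.60570 eV  ← matches
  n = 5:  E = -13.6057 × 4² / 5² = -8.70765 eV
  n = 6:  E = -13.6057 × 4² / 6² = -6.04698 eV

Checking against the measurement of -14 eV (2 sig figs), only n = 4 agrees:
E_4 = -13.60570 eV, which rounds to -14 eV ✓

Therefore n = 4.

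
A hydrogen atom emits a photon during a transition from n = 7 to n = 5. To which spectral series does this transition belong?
Pfund series

The spectral series in hydrogen are named based on the final (lower) energy level:
- Lyman series: n_final = 1 (ultraviolet)
- Balmer series: n_final = 2 (visible/near-UV)
- Paschen series: n_final = 3 (infrared)
- Brackett series: n_final = 4 (infrared)
- Pfund series: n_final = 5 (far infrared)

Since this transition ends at n = 5, it belongs to the Pfund series.

For reference, this 7 → 5 line has photon energy
ΔE = 13.6057 eV × (1/5² - 1/7²) = 0.266560653 eV,
corresponding to wavelength λ = hc/ΔE = 1239.84 eV·nm / 0.266560653 eV = 4651.249 nm in the far infrared region.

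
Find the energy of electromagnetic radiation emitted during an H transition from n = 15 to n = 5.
0.48 eV

The energy levels are E_n = -13.6057 eV / n².

Energy at n = 15: E_15 = -13.6057 / 15² = -0.06047 eV
Energy at n = 5: E_5 = -13.6057 / 5² = -0.54423 eV

For emission (electron falling to lower state), the photon energy is:
E_photon = E_15 - E_5 = |-0.06047 - (-0.54423)|
E_photon = 0.48 eV

This energy is carried away by the emitted photon.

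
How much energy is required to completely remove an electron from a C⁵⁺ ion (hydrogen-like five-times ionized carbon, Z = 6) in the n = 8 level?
7.6532 eV

The ionization energy is the energy needed to remove the electron completely (n → ∞).

For a hydrogen-like ion with Z = 6, E_n = -13.6057 Z² / n² eV.

At n = 8: E_8 = -13.6057 × 6² / 8² = -7.6532063 eV
At n = ∞: E_∞ = 0 eV

Ionization energy = E_∞ - E_8 = 0 - (-7.6532063) = 7.6532063 eV
Ionization energy ≈ 7.6532 eV

This is also called the binding energy of the electron in state n = 8.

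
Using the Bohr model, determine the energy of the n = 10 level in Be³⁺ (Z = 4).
-2.1769 eV

For hydrogen-like ions, the energy levels scale with Z²:
E_n = -13.6057 Z² / n² eV

For Be³⁺ (Z = 4) at n = 10:
E_10 = -13.6057 × 4² / 10²
E_10 = -13.6057 × 16 / 100
E_10 = -217.6912 / 100
E_10 = -2.1769 eV

The energy is 16 times more negative than hydrogen at the same n due to the stronger nuclear charge.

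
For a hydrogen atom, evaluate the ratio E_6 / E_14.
5.44

Using E_n = -13.6057 Z² / n² eV with Z = 1:

E_6 = -13.6057 / 6² = -13.6057 / 36 = -0.37793611 eV
E_14 = -13.6057 / 14² = -13.6057 / 196 = -0.06941684 eV

The ratio is:
E_6/E_14 = (-0.37793611) / (-0.06941684)
E_6/E_14 = (-13.6057/36) / (-13.6057/196)
E_6/E_14 = 196/36
E_6/E_14 = 5.44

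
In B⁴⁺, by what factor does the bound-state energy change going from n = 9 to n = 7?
1.65

Using E_n = -13.6057 Z² / n² eV with Z = 5:

E_7 = -13.6057 × 5² / 7² = -340.1425 / 49 = -6.94168367 eV
E_9 = -13.6057 × 5² / 9² = -340.1425 / 81 = -4.19929012 eV

The ratio is:
E_7/E_9 = (-6.94168367) / (-4.19929012)
E_7/E_9 = (-340.1425/49) / (-340.1425/81)
E_7/E_9 = 81/49
E_7/E_9 = 1.65
(Note: the Z² factors cancel in the ratio.)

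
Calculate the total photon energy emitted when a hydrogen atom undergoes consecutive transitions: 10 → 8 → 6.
0.24 eV

The energy levels of hydrogen are E_n = -13.6057 / n² eV.

First transition (10 → 8):
ΔE₁ = |E_8 - E_10|
ΔE₁ = |-0.21258906 - (-0.13605700)| = 0.07653 eV

Second transition (8 → 6):
ΔE₂ = |E_6 - E_8|
ΔE₂ = |-0.37793611 - (-0.21258906)| = 0.16535 eV

Total energy released:
E_total = ΔE₁ + ΔE₂ = 0.07653 + 0.16535 = 0.24 eV

Note: This equals the direct transition 10 → 6: 0.24 eV ✓
Energy is conserved regardless of the path taken.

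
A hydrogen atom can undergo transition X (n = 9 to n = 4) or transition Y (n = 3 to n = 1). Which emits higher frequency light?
3 → 1

Calculate the energy for each transition:

Transition 9 → 4:
ΔE₁ = |E_4 - E_9| = |-13.6057/4² - (-13.6057/9²)|
ΔE₁ = |-0.850356250000 - (-0.167971604938)| = 0.682384645 eV

Transition 3 → 1:
ΔE₂ = |E_1 - E_3| = |-13.6057/1² - (-13.6057/3²)|
ΔE₂ = |-13.605700000000 - (-1.511744444444)| = 12.093955556 eV

Since 12.093955556 eV > 0.682384645 eV, the transition 3 → 1 emits the more energetic photon.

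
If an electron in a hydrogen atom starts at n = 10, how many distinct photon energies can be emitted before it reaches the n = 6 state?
10

The electron can occupy levels n = 6, 7, ..., 10 during de-excitation — that is m = 10 - 6 + 1 = 5 distinct levels.

The number of distinct spectral lines equals the number of ways to choose 2 of these m levels (each pair gives one possible emission transition):

Number of lines = m(m-1)/2 = 5×4/2 = 10

These correspond to all possible transitions between the 5 levels:
10 → 9, 10 → 8, 10 → 7, 10 → 6, 9 → 8, 9 → 7, 9 → 6, 8 → 7...

Each transition produces a photon with a unique energy (and thus wavelength). This count does not depend on Z.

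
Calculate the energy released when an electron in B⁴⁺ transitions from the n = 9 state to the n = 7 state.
2.742394 eV

The energy levels are E_n = -13.6057 Z² eV / n².

Energy at n = 9: E_9 = -13.6057 × 5² / 9² = -4.199290123 eV
Energy at n = 7: E_7 = -13.6057 × 5² / 7² = -6.941683673 eV

For emission (electron falling to lower state), the photon energy is:
E_photon = E_9 - E_7 = |-4.199290123 - (-6.941683673)|
E_photon = 2.742394 eV

This energy is carried away by the emitted photon.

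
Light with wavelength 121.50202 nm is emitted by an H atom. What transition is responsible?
n = 2 → n = 1

First, find the photon energy from the wavelength (hc = 1239.84 eV·nm):
E = hc/λ = 1239.84 eV·nm / 121.50202 nm = 10.204275 eV

The energy levels of hydrogen satisfy E_n = -13.6057 / n² eV, so an emission n_i → n_f releases
ΔE = 13.6057 × (1/n_f² − 1/n_i²) eV.

Setting ΔE equal to the photon energy:
1/n_f² − 1/n_i² = 10.204275 / 13.6057 = 0.75000000

Since 1/n_i² must be positive, we need 1/n_f² > 0.75000000, i.e. n_f ≤ 1. For each allowed n_f, solve n_i = (1/n_f² − 0.75000000)^(−1/2) and check whether it is a whole number:
  n_f = 1: 1/n_i² = 1.00000000 − 0.75000000 = 0.25000000 → n_i = 2.000  → integer, n_i = 2 ✓

Only n_f = 1 gives an integer upper level, n_i = 2.

The transition is from n = 2 to n = 1 (emission).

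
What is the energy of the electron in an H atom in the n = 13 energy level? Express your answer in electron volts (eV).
-0.08 eV

The energy levels of a hydrogen-like atom are given by:
E_n = -13.6057 eV / n²

For n = 13:
E_13 = -13.6057 eV / 13²
E_13 = -13.6057 eV / 169
E_13 = -0.08 eV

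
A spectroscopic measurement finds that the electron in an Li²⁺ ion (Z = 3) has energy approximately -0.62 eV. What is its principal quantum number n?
n = 14

The exact energy levels follow E_n = -13.6057 Z² / n² eV with Z = 3.

The measured value (-0.62 eV) is reported to only 2 significant figures, so we must test candidate n values and see which one matches to that precision.

Candidate energies:
  n = 12:  E = -13.6057 × 3² / 12² = -0.85036 eV
  n = 13:  E = -13.6057 × 3² / 13² = -0.72456 eV
  n = 14:  E = -13.6057 × 3² / 14² = -0.62475 eV  ← matches
  n = 15:  E = -13.6057 × 3² / 15² = -0.54423 eV
  n = 16:  E = -13.6057 × 3² / 16² = -0.47833 eV

Checking against the measurement of -0.62 eV (2 sig figs), only n = 14 agrees:
E_14 = -0.62475 eV, which rounds to -0.62 eV ✓

Therefore n = 14.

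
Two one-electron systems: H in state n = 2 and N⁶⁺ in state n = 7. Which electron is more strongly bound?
N⁶⁺ at n = 7 (E = -13.6057 eV)

Using E_n = -13.6057 Z² / n² eV:

H (Z = 1) at n = 2:
E = -13.6057 × 1² / 2² = -13.6057 × 1 / 4 = -3.4014250 eV

N⁶⁺ (Z = 7) at n = 7:
E = -13.6057 × 7² / 7² = -13.6057 × 49 / 49 = -13.6057000 eV

Since -13.6057000 eV < -3.4014250 eV,
N⁶⁺ at n = 7 is more tightly bound (requires more energy to ionize).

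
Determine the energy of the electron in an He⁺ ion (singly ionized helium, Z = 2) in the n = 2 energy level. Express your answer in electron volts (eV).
-13.606 eV

The energy levels of a hydrogen-like atom are given by:
E_n = -13.6057 Z² / n² eV  (with Z = 2 for He⁺)

For n = 2:
E_2 = -13.6057 × 2² / 2²
E_2 = -13.6057 × 4 / 4
E_2 = -13.606 eV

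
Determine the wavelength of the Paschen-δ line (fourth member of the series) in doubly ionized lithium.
111.6300 nm

The lines of a series are numbered from the longest wavelength (smallest ΔE) outward; the fourth line is the transition from n = n_f + 4 to n_f.
The Paschen series has all transitions ending at n_f = 3.

For Li²⁺ (Z = 3), the fourth line (δ-line) is the jump from n = 7 to n = 3:
E_7 = -13.6057 × 3² / 7² = -2.4990061 eV
E_3 = -13.6057 × 3² / 3² = -13.6057000 eV
ΔE = E_7 - E_3 = 11.1066939 eV

λ = hc/E = 1239.84 eV·nm / 11.1066939 eV
λ = 111.6300 nm

This is the δ-line of the Paschen series in Li²⁺.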